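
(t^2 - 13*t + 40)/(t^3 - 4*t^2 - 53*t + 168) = (t - 5)/(t^2 + 4*t - 21)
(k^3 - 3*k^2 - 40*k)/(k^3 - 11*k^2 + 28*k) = (k^2 - 3*k - 40)/(k^2 - 11*k + 28)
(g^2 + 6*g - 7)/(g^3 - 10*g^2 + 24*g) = (g^2 + 6*g - 7)/(g*(g^2 - 10*g + 24))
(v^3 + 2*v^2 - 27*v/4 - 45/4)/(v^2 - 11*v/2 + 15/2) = (2*v^2 + 9*v + 9)/(2*(v - 3))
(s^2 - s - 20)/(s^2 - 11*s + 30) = (s + 4)/(s - 6)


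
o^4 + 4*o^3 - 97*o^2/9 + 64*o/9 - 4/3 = (o - 1)*(o - 2/3)*(o - 1/3)*(o + 6)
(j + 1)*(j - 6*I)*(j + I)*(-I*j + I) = -I*j^4 - 5*j^3 - 5*I*j^2 + 5*j + 6*I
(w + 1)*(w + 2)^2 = w^3 + 5*w^2 + 8*w + 4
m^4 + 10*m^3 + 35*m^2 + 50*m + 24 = (m + 1)*(m + 2)*(m + 3)*(m + 4)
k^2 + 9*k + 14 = (k + 2)*(k + 7)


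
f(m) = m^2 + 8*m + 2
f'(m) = 2*m + 8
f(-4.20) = -13.96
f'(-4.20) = -0.40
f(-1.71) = -8.76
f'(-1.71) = 4.58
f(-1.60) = -8.24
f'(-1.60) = 4.80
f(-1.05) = -5.30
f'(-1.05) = 5.90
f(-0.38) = -0.90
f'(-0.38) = 7.24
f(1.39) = 15.05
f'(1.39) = 10.78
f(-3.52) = -13.77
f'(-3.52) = 0.96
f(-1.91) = -9.63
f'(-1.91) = 4.18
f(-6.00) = -10.00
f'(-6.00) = -4.00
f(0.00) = 2.00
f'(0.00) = 8.00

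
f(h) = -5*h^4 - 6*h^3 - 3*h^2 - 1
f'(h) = -20*h^3 - 18*h^2 - 6*h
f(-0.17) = -1.06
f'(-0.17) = 0.60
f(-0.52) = -1.33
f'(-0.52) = 1.06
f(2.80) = -463.56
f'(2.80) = -596.96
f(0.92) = -11.79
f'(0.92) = -36.33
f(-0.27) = -1.13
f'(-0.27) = 0.70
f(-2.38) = -97.53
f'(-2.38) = 181.95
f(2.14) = -178.40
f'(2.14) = -291.28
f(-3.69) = -667.38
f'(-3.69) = 781.92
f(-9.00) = -28675.00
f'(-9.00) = 13176.00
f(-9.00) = -28675.00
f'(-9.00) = 13176.00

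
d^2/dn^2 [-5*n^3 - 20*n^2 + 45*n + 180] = -30*n - 40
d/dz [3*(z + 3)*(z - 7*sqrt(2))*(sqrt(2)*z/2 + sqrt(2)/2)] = 9*sqrt(2)*z^2/2 - 42*z + 12*sqrt(2)*z - 84 + 9*sqrt(2)/2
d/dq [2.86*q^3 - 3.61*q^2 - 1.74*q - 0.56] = 8.58*q^2 - 7.22*q - 1.74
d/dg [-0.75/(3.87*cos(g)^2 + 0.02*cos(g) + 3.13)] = -(5.805*cos(g) + 0.015)*sin(g)/(3.87*cos(g)^2 + 0.02*cos(g) + 3.13)^2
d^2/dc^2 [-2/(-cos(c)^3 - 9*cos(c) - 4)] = 48*(3*(1 - cos(2*c))^3 - 22*(1 - cos(2*c))^2 + 104*cos(c) - 88*cos(2*c) + 24*cos(3*c) + 408)/(39*cos(c) + cos(3*c) + 16)^3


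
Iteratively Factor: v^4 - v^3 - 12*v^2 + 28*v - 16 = (v + 4)*(v^3 - 5*v^2 + 8*v - 4) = (v - 2)*(v + 4)*(v^2 - 3*v + 2) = (v - 2)*(v - 1)*(v + 4)*(v - 2)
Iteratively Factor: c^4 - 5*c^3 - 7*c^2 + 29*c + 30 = (c - 3)*(c^3 - 2*c^2 - 13*c - 10) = (c - 3)*(c + 2)*(c^2 - 4*c - 5) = (c - 3)*(c + 1)*(c + 2)*(c - 5)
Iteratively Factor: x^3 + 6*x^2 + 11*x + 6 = (x + 1)*(x^2 + 5*x + 6) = (x + 1)*(x + 2)*(x + 3)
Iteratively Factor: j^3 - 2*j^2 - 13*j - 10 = (j - 5)*(j^2 + 3*j + 2) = (j - 5)*(j + 1)*(j + 2)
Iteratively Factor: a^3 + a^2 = (a)*(a^2 + a) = a*(a + 1)*(a)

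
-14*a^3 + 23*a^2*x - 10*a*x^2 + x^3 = (-7*a + x)*(-2*a + x)*(-a + x)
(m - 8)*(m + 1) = m^2 - 7*m - 8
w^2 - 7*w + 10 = (w - 5)*(w - 2)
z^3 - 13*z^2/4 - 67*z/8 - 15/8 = (z - 5)*(z + 1/4)*(z + 3/2)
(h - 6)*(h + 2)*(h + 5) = h^3 + h^2 - 32*h - 60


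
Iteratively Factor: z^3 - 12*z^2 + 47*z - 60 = (z - 4)*(z^2 - 8*z + 15) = (z - 5)*(z - 4)*(z - 3)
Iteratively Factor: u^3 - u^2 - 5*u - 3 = (u + 1)*(u^2 - 2*u - 3) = (u - 3)*(u + 1)*(u + 1)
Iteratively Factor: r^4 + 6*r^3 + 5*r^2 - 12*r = (r + 4)*(r^3 + 2*r^2 - 3*r) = (r + 3)*(r + 4)*(r^2 - r) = (r - 1)*(r + 3)*(r + 4)*(r)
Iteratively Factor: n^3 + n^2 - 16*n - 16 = (n - 4)*(n^2 + 5*n + 4) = (n - 4)*(n + 4)*(n + 1)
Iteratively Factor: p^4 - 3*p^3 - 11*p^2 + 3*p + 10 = (p + 2)*(p^3 - 5*p^2 - p + 5) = (p - 1)*(p + 2)*(p^2 - 4*p - 5) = (p - 1)*(p + 1)*(p + 2)*(p - 5)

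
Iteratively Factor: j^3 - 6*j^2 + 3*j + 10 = (j - 2)*(j^2 - 4*j - 5) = (j - 2)*(j + 1)*(j - 5)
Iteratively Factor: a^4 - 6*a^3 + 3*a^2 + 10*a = (a - 5)*(a^3 - a^2 - 2*a) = (a - 5)*(a + 1)*(a^2 - 2*a) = a*(a - 5)*(a + 1)*(a - 2)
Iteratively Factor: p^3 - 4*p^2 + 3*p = (p)*(p^2 - 4*p + 3) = p*(p - 3)*(p - 1)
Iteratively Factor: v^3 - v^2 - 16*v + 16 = (v - 4)*(v^2 + 3*v - 4) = (v - 4)*(v + 4)*(v - 1)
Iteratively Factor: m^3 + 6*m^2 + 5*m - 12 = (m - 1)*(m^2 + 7*m + 12) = (m - 1)*(m + 4)*(m + 3)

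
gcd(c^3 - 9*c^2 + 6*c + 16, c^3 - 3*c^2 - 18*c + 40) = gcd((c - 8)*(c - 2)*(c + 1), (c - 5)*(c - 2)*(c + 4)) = c - 2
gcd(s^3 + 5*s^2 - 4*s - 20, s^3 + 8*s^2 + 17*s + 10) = s^2 + 7*s + 10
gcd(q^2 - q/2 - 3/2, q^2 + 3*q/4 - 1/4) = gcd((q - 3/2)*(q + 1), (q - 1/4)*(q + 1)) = q + 1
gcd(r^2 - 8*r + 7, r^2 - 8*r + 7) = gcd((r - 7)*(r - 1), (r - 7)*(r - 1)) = r^2 - 8*r + 7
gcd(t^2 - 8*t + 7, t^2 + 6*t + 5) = 1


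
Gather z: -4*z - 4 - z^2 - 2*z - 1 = -z^2 - 6*z - 5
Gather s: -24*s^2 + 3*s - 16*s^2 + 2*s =-40*s^2 + 5*s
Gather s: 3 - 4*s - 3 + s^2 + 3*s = s^2 - s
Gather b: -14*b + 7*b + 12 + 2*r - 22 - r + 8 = -7*b + r - 2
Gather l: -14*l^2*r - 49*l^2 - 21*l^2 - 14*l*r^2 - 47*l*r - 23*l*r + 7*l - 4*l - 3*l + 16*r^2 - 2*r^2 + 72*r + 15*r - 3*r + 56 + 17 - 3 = l^2*(-14*r - 70) + l*(-14*r^2 - 70*r) + 14*r^2 + 84*r + 70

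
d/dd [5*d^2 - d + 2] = 10*d - 1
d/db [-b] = -1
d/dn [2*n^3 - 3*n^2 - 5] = 6*n*(n - 1)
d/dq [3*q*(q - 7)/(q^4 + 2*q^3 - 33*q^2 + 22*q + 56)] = 3*(-2*q^5 + 19*q^4 + 28*q^3 - 209*q^2 + 112*q - 392)/(q^8 + 4*q^7 - 62*q^6 - 88*q^5 + 1289*q^4 - 1228*q^3 - 3212*q^2 + 2464*q + 3136)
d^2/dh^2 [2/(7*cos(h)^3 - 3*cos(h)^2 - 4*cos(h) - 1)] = 2*((5*cos(h) - 24*cos(2*h) + 63*cos(3*h))*(-7*cos(h)^3 + 3*cos(h)^2 + 4*cos(h) + 1)/4 - 2*(-21*cos(h)^2 + 6*cos(h) + 4)^2*sin(h)^2)/(-7*cos(h)^3 + 3*cos(h)^2 + 4*cos(h) + 1)^3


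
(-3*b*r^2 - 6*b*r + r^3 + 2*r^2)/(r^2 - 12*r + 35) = r*(-3*b*r - 6*b + r^2 + 2*r)/(r^2 - 12*r + 35)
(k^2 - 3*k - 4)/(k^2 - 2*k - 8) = (k + 1)/(k + 2)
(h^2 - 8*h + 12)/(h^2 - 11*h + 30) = (h - 2)/(h - 5)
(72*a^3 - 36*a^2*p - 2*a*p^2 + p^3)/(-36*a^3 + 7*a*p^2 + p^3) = (-6*a + p)/(3*a + p)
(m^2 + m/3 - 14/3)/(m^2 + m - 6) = (m + 7/3)/(m + 3)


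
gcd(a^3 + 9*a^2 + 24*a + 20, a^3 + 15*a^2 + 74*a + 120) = a + 5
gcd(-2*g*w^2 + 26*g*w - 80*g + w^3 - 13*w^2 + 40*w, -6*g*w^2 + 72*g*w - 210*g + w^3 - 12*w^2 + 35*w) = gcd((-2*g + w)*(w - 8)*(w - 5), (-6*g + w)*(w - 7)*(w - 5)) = w - 5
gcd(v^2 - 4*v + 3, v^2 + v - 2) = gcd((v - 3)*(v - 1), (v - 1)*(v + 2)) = v - 1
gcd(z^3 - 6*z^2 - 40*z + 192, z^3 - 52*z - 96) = z^2 - 2*z - 48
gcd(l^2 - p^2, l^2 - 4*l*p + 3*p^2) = -l + p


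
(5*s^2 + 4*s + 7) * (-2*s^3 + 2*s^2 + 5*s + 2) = -10*s^5 + 2*s^4 + 19*s^3 + 44*s^2 + 43*s + 14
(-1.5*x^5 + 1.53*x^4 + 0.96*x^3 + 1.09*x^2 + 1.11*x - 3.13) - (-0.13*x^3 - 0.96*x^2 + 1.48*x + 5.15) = -1.5*x^5 + 1.53*x^4 + 1.09*x^3 + 2.05*x^2 - 0.37*x - 8.28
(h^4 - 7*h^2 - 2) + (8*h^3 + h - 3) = h^4 + 8*h^3 - 7*h^2 + h - 5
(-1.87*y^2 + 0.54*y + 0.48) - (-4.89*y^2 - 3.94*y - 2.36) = 3.02*y^2 + 4.48*y + 2.84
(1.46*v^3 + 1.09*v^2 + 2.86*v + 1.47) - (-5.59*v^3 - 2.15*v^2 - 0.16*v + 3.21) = 7.05*v^3 + 3.24*v^2 + 3.02*v - 1.74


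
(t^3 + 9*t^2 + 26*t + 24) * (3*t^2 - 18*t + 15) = 3*t^5 + 9*t^4 - 69*t^3 - 261*t^2 - 42*t + 360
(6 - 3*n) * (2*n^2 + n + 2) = -6*n^3 + 9*n^2 + 12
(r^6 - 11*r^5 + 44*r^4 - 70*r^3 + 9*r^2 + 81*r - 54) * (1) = r^6 - 11*r^5 + 44*r^4 - 70*r^3 + 9*r^2 + 81*r - 54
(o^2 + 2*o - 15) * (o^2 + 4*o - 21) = o^4 + 6*o^3 - 28*o^2 - 102*o + 315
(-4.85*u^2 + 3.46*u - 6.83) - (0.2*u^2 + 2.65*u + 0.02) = -5.05*u^2 + 0.81*u - 6.85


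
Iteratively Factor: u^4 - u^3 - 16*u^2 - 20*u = (u + 2)*(u^3 - 3*u^2 - 10*u) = u*(u + 2)*(u^2 - 3*u - 10) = u*(u - 5)*(u + 2)*(u + 2)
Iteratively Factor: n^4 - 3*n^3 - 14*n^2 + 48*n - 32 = (n - 4)*(n^3 + n^2 - 10*n + 8) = (n - 4)*(n - 2)*(n^2 + 3*n - 4) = (n - 4)*(n - 2)*(n + 4)*(n - 1)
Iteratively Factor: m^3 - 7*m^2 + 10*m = (m)*(m^2 - 7*m + 10) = m*(m - 2)*(m - 5)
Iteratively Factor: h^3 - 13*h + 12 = (h - 1)*(h^2 + h - 12) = (h - 1)*(h + 4)*(h - 3)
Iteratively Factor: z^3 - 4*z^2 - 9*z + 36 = (z - 4)*(z^2 - 9) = (z - 4)*(z + 3)*(z - 3)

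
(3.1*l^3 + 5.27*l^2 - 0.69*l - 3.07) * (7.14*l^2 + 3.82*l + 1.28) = 22.134*l^5 + 49.4698*l^4 + 19.1728*l^3 - 17.81*l^2 - 12.6106*l - 3.9296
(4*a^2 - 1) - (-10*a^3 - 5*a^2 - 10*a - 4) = 10*a^3 + 9*a^2 + 10*a + 3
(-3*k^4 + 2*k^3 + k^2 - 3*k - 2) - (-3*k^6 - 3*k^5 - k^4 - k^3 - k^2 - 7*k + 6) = 3*k^6 + 3*k^5 - 2*k^4 + 3*k^3 + 2*k^2 + 4*k - 8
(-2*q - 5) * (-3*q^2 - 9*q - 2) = 6*q^3 + 33*q^2 + 49*q + 10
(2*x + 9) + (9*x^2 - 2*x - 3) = 9*x^2 + 6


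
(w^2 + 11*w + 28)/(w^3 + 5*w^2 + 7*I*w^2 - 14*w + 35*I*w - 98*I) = (w + 4)/(w^2 + w*(-2 + 7*I) - 14*I)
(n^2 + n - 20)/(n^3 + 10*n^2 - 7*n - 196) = (n + 5)/(n^2 + 14*n + 49)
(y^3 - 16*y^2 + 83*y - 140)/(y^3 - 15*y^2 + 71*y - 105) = (y - 4)/(y - 3)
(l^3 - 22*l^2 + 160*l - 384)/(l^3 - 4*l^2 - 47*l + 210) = (l^2 - 16*l + 64)/(l^2 + 2*l - 35)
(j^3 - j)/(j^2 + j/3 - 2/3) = 3*j*(j - 1)/(3*j - 2)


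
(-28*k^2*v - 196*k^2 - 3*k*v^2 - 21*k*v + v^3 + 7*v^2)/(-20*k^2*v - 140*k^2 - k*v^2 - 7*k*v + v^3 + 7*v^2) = (-7*k + v)/(-5*k + v)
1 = 1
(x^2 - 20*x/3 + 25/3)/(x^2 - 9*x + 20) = (x - 5/3)/(x - 4)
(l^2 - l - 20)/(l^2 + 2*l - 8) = (l - 5)/(l - 2)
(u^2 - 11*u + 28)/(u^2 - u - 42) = (u - 4)/(u + 6)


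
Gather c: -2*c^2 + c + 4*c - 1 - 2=-2*c^2 + 5*c - 3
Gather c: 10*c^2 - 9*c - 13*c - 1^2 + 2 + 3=10*c^2 - 22*c + 4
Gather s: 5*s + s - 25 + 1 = 6*s - 24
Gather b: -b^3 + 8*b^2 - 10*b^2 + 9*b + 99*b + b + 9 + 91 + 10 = -b^3 - 2*b^2 + 109*b + 110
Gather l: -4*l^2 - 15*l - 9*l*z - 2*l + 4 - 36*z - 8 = -4*l^2 + l*(-9*z - 17) - 36*z - 4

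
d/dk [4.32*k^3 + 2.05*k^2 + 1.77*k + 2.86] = 12.96*k^2 + 4.1*k + 1.77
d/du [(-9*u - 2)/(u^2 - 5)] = (9*u^2 + 4*u + 45)/(u^4 - 10*u^2 + 25)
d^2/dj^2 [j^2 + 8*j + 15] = 2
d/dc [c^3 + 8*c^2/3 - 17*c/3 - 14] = 3*c^2 + 16*c/3 - 17/3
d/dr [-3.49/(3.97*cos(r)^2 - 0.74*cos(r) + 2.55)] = (2.5826 - 27.7106*cos(r))*sin(r)/(3.97*cos(r)^2 - 0.74*cos(r) + 2.55)^2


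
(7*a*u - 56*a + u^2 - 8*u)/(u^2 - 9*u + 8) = (7*a + u)/(u - 1)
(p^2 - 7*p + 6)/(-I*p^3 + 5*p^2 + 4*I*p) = (p^2 - 7*p + 6)/(p*(-I*p^2 + 5*p + 4*I))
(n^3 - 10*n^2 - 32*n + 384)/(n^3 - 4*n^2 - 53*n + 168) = (n^2 - 2*n - 48)/(n^2 + 4*n - 21)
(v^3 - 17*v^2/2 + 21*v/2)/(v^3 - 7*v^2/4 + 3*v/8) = 4*(v - 7)/(4*v - 1)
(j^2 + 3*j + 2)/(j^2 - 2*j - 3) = (j + 2)/(j - 3)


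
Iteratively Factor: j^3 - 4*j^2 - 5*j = (j - 5)*(j^2 + j) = (j - 5)*(j + 1)*(j)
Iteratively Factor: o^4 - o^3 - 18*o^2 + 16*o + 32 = (o - 4)*(o^3 + 3*o^2 - 6*o - 8) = (o - 4)*(o + 4)*(o^2 - o - 2) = (o - 4)*(o - 2)*(o + 4)*(o + 1)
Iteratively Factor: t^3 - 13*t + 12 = (t + 4)*(t^2 - 4*t + 3) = (t - 1)*(t + 4)*(t - 3)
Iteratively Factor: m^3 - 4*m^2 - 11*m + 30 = (m - 5)*(m^2 + m - 6) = (m - 5)*(m - 2)*(m + 3)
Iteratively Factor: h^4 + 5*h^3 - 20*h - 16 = (h - 2)*(h^3 + 7*h^2 + 14*h + 8) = (h - 2)*(h + 2)*(h^2 + 5*h + 4) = (h - 2)*(h + 2)*(h + 4)*(h + 1)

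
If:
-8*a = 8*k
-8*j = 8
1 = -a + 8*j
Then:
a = -9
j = -1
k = 9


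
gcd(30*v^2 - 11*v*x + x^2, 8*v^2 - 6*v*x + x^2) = 1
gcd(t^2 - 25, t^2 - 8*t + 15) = t - 5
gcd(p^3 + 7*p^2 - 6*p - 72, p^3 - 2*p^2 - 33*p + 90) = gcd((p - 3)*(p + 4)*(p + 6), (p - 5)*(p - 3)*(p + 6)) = p^2 + 3*p - 18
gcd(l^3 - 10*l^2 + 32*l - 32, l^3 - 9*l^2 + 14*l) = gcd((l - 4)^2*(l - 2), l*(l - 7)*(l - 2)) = l - 2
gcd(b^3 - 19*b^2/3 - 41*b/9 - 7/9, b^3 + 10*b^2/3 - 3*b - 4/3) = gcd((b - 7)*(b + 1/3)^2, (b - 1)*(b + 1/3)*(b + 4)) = b + 1/3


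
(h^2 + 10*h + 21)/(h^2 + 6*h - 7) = (h + 3)/(h - 1)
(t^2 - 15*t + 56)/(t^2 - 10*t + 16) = (t - 7)/(t - 2)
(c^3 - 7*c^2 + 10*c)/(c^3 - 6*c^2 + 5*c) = (c - 2)/(c - 1)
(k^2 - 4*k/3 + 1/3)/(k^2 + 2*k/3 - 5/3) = (3*k - 1)/(3*k + 5)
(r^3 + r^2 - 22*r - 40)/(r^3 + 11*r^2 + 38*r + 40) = (r - 5)/(r + 5)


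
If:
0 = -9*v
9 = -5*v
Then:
No Solution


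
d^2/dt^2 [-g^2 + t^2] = 2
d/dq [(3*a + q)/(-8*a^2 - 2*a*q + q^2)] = (-8*a^2 - 2*a*q + q^2 + 2*(a - q)*(3*a + q))/(8*a^2 + 2*a*q - q^2)^2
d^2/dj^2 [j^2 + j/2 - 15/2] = 2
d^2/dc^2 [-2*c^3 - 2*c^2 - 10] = -12*c - 4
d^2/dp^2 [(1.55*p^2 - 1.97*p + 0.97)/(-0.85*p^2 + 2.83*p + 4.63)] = (-4.61040000000001*p^3 - 40.8051*p^2 + 60.51762*p - 141.251952)/(0.614125*p^6 - 6.134025*p^5 + 10.38717*p^4 + 44.159603*p^3 - 56.579526*p^2 - 181.999281*p - 99.252847)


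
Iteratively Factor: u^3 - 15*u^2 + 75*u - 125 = (u - 5)*(u^2 - 10*u + 25) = (u - 5)^2*(u - 5)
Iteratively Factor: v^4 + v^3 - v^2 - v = (v + 1)*(v^3 - v) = v*(v + 1)*(v^2 - 1) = v*(v + 1)^2*(v - 1)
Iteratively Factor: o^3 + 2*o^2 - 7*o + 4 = (o + 4)*(o^2 - 2*o + 1) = (o - 1)*(o + 4)*(o - 1)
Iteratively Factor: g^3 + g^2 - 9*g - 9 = (g - 3)*(g^2 + 4*g + 3) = (g - 3)*(g + 3)*(g + 1)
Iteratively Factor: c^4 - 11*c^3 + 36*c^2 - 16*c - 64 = (c - 4)*(c^3 - 7*c^2 + 8*c + 16) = (c - 4)*(c + 1)*(c^2 - 8*c + 16) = (c - 4)^2*(c + 1)*(c - 4)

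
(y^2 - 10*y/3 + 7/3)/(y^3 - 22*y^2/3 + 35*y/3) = (y - 1)/(y*(y - 5))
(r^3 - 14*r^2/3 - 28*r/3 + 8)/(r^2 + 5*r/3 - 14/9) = 3*(r^2 - 4*r - 12)/(3*r + 7)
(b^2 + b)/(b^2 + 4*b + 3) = b/(b + 3)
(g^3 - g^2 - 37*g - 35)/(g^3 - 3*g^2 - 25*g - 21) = (g + 5)/(g + 3)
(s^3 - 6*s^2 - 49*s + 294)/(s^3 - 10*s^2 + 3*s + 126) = (s + 7)/(s + 3)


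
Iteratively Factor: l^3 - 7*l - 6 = (l - 3)*(l^2 + 3*l + 2) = (l - 3)*(l + 1)*(l + 2)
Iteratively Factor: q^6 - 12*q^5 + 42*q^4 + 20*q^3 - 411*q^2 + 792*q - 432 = (q - 3)*(q^5 - 9*q^4 + 15*q^3 + 65*q^2 - 216*q + 144) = (q - 4)*(q - 3)*(q^4 - 5*q^3 - 5*q^2 + 45*q - 36) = (q - 4)*(q - 3)*(q + 3)*(q^3 - 8*q^2 + 19*q - 12) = (q - 4)^2*(q - 3)*(q + 3)*(q^2 - 4*q + 3) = (q - 4)^2*(q - 3)^2*(q + 3)*(q - 1)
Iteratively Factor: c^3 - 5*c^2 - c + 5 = (c - 1)*(c^2 - 4*c - 5) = (c - 5)*(c - 1)*(c + 1)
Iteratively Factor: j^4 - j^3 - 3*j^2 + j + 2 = (j + 1)*(j^3 - 2*j^2 - j + 2) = (j - 1)*(j + 1)*(j^2 - j - 2) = (j - 2)*(j - 1)*(j + 1)*(j + 1)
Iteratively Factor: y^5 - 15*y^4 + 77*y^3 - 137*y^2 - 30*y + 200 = (y - 5)*(y^4 - 10*y^3 + 27*y^2 - 2*y - 40) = (y - 5)^2*(y^3 - 5*y^2 + 2*y + 8) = (y - 5)^2*(y - 2)*(y^2 - 3*y - 4) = (y - 5)^2*(y - 2)*(y + 1)*(y - 4)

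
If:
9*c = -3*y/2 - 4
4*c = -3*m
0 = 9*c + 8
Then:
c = -8/9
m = 32/27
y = 8/3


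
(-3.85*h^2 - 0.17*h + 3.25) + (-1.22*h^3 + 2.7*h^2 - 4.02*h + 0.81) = -1.22*h^3 - 1.15*h^2 - 4.19*h + 4.06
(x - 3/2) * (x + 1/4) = x^2 - 5*x/4 - 3/8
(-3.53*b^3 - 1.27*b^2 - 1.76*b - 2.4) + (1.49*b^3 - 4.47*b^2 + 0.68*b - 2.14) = -2.04*b^3 - 5.74*b^2 - 1.08*b - 4.54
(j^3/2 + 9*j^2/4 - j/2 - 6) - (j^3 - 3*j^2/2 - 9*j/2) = -j^3/2 + 15*j^2/4 + 4*j - 6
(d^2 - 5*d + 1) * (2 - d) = -d^3 + 7*d^2 - 11*d + 2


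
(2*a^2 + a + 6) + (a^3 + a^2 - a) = a^3 + 3*a^2 + 6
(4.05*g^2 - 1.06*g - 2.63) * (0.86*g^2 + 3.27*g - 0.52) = 3.483*g^4 + 12.3319*g^3 - 7.834*g^2 - 8.0489*g + 1.3676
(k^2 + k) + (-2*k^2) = -k^2 + k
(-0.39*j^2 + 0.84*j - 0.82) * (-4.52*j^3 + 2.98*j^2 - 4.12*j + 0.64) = 1.7628*j^5 - 4.959*j^4 + 7.8164*j^3 - 6.154*j^2 + 3.916*j - 0.5248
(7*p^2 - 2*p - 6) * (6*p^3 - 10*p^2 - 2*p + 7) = 42*p^5 - 82*p^4 - 30*p^3 + 113*p^2 - 2*p - 42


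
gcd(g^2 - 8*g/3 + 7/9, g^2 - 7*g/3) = g - 7/3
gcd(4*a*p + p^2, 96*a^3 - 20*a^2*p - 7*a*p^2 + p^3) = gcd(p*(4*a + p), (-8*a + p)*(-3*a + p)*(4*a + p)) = 4*a + p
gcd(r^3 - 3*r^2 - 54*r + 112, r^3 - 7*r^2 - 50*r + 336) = r^2 - r - 56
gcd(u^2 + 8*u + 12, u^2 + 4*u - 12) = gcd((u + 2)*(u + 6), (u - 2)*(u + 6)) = u + 6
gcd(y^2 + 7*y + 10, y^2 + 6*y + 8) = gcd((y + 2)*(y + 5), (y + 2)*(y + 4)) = y + 2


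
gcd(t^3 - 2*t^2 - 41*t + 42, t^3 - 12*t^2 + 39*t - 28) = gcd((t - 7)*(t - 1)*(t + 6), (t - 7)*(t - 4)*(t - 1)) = t^2 - 8*t + 7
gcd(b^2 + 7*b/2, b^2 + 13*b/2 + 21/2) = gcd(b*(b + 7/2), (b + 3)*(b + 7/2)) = b + 7/2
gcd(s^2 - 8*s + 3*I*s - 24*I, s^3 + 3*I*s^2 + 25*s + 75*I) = s + 3*I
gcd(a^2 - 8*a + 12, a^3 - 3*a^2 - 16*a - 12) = a - 6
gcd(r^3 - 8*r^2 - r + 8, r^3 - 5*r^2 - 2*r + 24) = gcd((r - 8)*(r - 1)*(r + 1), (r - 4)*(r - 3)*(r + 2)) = 1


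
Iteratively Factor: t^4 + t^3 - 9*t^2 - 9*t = (t - 3)*(t^3 + 4*t^2 + 3*t) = t*(t - 3)*(t^2 + 4*t + 3) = t*(t - 3)*(t + 1)*(t + 3)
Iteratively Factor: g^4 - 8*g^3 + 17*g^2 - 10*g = (g - 5)*(g^3 - 3*g^2 + 2*g) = g*(g - 5)*(g^2 - 3*g + 2) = g*(g - 5)*(g - 1)*(g - 2)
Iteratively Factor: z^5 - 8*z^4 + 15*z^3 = (z)*(z^4 - 8*z^3 + 15*z^2) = z*(z - 5)*(z^3 - 3*z^2) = z*(z - 5)*(z - 3)*(z^2) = z^2*(z - 5)*(z - 3)*(z)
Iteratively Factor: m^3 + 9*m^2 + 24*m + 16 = (m + 4)*(m^2 + 5*m + 4) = (m + 4)^2*(m + 1)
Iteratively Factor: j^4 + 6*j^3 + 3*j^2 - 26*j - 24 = (j - 2)*(j^3 + 8*j^2 + 19*j + 12) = (j - 2)*(j + 4)*(j^2 + 4*j + 3) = (j - 2)*(j + 3)*(j + 4)*(j + 1)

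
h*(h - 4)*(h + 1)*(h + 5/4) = h^4 - 7*h^3/4 - 31*h^2/4 - 5*h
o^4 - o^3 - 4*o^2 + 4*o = o*(o - 2)*(o - 1)*(o + 2)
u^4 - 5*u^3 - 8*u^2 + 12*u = u*(u - 6)*(u - 1)*(u + 2)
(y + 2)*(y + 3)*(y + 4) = y^3 + 9*y^2 + 26*y + 24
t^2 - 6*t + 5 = (t - 5)*(t - 1)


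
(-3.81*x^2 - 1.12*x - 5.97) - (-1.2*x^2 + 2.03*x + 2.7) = -2.61*x^2 - 3.15*x - 8.67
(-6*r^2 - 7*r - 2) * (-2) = 12*r^2 + 14*r + 4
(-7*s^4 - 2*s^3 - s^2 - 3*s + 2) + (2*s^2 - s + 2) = -7*s^4 - 2*s^3 + s^2 - 4*s + 4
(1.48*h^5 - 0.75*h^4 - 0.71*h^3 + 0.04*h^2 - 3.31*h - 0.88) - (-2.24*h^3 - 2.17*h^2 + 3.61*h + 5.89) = 1.48*h^5 - 0.75*h^4 + 1.53*h^3 + 2.21*h^2 - 6.92*h - 6.77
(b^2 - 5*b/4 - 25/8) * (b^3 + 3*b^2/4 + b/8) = b^5 - b^4/2 - 63*b^3/16 - 5*b^2/2 - 25*b/64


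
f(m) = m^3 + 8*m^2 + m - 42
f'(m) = 3*m^2 + 16*m + 1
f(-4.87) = 27.36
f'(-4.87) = -5.77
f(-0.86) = -37.58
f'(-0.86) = -10.54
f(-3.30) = 5.88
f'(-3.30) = -19.13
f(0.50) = -39.38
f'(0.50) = 9.75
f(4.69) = 241.82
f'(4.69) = 142.03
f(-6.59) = 12.64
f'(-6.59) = 25.84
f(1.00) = -32.00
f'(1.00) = 20.00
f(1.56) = -17.17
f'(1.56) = 33.26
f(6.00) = 468.00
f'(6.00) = 205.00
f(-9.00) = -132.00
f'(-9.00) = 100.00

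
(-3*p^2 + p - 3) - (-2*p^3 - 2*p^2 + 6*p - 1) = 2*p^3 - p^2 - 5*p - 2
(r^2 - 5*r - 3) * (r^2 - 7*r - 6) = r^4 - 12*r^3 + 26*r^2 + 51*r + 18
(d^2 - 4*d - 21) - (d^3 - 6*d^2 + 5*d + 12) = -d^3 + 7*d^2 - 9*d - 33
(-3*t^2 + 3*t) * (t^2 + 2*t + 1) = -3*t^4 - 3*t^3 + 3*t^2 + 3*t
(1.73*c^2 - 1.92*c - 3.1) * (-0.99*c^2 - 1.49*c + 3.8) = -1.7127*c^4 - 0.6769*c^3 + 12.5038*c^2 - 2.677*c - 11.78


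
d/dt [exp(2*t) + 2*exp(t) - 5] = 2*(exp(t) + 1)*exp(t)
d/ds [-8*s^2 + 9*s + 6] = 9 - 16*s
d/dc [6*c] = 6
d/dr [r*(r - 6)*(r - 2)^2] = 4*r^3 - 30*r^2 + 56*r - 24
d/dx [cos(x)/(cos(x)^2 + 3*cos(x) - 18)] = (cos(x)^2 + 18)*sin(x)/((cos(x) - 3)^2*(cos(x) + 6)^2)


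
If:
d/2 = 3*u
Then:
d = 6*u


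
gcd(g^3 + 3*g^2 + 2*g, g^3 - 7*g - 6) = g^2 + 3*g + 2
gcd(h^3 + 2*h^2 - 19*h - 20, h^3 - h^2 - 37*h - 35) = h^2 + 6*h + 5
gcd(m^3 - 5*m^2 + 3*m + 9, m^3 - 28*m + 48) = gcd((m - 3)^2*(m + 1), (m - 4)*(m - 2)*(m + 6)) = 1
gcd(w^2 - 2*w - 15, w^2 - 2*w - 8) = 1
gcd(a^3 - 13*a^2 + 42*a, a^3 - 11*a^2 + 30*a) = a^2 - 6*a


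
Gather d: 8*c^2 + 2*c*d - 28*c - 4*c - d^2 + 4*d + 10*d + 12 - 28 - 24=8*c^2 - 32*c - d^2 + d*(2*c + 14) - 40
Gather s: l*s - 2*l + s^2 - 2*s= -2*l + s^2 + s*(l - 2)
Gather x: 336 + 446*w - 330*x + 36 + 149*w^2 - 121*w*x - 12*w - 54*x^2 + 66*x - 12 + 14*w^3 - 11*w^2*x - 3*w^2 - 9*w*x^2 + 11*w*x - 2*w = 14*w^3 + 146*w^2 + 432*w + x^2*(-9*w - 54) + x*(-11*w^2 - 110*w - 264) + 360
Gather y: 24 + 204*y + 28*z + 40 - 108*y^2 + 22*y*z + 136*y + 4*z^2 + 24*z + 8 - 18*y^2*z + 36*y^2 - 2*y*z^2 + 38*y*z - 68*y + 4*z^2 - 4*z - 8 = y^2*(-18*z - 72) + y*(-2*z^2 + 60*z + 272) + 8*z^2 + 48*z + 64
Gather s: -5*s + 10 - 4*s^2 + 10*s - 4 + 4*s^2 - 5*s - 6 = 0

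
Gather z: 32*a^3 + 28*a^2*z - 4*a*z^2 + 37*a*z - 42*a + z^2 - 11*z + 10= 32*a^3 - 42*a + z^2*(1 - 4*a) + z*(28*a^2 + 37*a - 11) + 10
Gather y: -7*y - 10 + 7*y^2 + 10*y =7*y^2 + 3*y - 10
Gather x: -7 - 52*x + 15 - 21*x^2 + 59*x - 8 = -21*x^2 + 7*x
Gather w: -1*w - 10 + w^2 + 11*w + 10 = w^2 + 10*w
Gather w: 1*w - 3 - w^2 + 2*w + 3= -w^2 + 3*w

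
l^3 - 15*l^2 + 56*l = l*(l - 8)*(l - 7)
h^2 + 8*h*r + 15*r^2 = (h + 3*r)*(h + 5*r)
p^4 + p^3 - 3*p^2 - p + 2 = (p - 1)^2*(p + 1)*(p + 2)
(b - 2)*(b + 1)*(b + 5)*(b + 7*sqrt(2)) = b^4 + 4*b^3 + 7*sqrt(2)*b^3 - 7*b^2 + 28*sqrt(2)*b^2 - 49*sqrt(2)*b - 10*b - 70*sqrt(2)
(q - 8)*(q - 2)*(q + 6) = q^3 - 4*q^2 - 44*q + 96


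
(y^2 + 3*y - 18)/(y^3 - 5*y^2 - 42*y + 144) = 1/(y - 8)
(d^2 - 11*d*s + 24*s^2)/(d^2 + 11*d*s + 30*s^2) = (d^2 - 11*d*s + 24*s^2)/(d^2 + 11*d*s + 30*s^2)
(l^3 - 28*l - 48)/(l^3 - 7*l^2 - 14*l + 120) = (l + 2)/(l - 5)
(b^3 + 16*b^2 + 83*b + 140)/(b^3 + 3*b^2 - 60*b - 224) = (b + 5)/(b - 8)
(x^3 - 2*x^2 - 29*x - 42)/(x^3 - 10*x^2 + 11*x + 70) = (x + 3)/(x - 5)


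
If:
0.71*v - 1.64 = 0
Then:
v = 2.31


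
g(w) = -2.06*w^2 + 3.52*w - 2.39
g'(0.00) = 3.52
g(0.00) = -2.39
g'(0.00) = 3.52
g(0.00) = -2.39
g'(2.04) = -4.88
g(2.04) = -3.78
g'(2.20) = -5.54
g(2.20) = -4.62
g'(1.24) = -1.59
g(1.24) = -1.19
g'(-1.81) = 10.98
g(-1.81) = -15.51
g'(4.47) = -14.90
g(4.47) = -27.82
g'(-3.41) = 17.57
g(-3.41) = -38.35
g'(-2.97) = 15.76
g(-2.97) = -31.02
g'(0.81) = 0.18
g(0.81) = -0.89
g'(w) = 3.52 - 4.12*w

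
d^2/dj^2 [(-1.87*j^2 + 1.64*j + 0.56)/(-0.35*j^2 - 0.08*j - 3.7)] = (-0.50652*j^3 - 14.9415*j^2 + 12.64872*j + 53.614712)/(0.042875*j^6 + 0.0294*j^5 + 1.36647*j^4 + 0.622112*j^3 + 14.44554*j^2 + 3.2856*j + 50.653)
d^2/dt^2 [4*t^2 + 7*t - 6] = 8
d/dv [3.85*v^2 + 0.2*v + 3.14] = 7.7*v + 0.2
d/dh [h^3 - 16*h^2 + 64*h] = 3*h^2 - 32*h + 64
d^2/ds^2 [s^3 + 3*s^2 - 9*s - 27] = 6*s + 6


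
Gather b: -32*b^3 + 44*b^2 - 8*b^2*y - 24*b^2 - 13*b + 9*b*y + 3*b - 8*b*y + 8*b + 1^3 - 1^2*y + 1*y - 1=-32*b^3 + b^2*(20 - 8*y) + b*(y - 2)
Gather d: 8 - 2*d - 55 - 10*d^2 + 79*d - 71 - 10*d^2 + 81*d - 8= -20*d^2 + 158*d - 126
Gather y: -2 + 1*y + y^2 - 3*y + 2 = y^2 - 2*y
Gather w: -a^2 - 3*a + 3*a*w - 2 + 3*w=-a^2 - 3*a + w*(3*a + 3) - 2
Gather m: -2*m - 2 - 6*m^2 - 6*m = -6*m^2 - 8*m - 2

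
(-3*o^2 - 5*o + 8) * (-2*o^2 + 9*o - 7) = 6*o^4 - 17*o^3 - 40*o^2 + 107*o - 56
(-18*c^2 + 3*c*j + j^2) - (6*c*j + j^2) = -18*c^2 - 3*c*j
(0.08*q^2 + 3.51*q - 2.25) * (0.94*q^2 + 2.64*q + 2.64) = 0.0752*q^4 + 3.5106*q^3 + 7.3626*q^2 + 3.3264*q - 5.94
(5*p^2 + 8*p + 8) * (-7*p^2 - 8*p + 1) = -35*p^4 - 96*p^3 - 115*p^2 - 56*p + 8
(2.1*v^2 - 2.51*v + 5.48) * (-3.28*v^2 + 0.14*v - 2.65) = -6.888*v^4 + 8.5268*v^3 - 23.8908*v^2 + 7.4187*v - 14.522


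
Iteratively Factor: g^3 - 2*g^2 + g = (g - 1)*(g^2 - g) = g*(g - 1)*(g - 1)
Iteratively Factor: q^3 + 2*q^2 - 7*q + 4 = (q - 1)*(q^2 + 3*q - 4) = (q - 1)^2*(q + 4)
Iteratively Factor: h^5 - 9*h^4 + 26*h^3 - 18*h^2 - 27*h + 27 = (h - 3)*(h^4 - 6*h^3 + 8*h^2 + 6*h - 9) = (h - 3)^2*(h^3 - 3*h^2 - h + 3) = (h - 3)^3*(h^2 - 1) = (h - 3)^3*(h - 1)*(h + 1)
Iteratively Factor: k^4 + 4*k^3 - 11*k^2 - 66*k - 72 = (k + 3)*(k^3 + k^2 - 14*k - 24) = (k + 3)^2*(k^2 - 2*k - 8) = (k - 4)*(k + 3)^2*(k + 2)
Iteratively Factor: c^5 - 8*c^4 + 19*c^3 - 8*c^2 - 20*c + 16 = (c - 4)*(c^4 - 4*c^3 + 3*c^2 + 4*c - 4) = (c - 4)*(c + 1)*(c^3 - 5*c^2 + 8*c - 4) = (c - 4)*(c - 2)*(c + 1)*(c^2 - 3*c + 2) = (c - 4)*(c - 2)*(c - 1)*(c + 1)*(c - 2)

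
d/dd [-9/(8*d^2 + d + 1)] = 9*(16*d + 1)/(8*d^2 + d + 1)^2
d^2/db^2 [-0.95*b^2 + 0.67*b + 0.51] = -1.90000000000000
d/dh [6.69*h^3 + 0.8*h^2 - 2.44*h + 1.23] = 20.07*h^2 + 1.6*h - 2.44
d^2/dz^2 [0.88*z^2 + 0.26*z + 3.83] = 1.76000000000000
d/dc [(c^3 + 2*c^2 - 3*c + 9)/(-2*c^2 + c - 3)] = c*(-2*c^3 + 2*c^2 - 13*c + 24)/(4*c^4 - 4*c^3 + 13*c^2 - 6*c + 9)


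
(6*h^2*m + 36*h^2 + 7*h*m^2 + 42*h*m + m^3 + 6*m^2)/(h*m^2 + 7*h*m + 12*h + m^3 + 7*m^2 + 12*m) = (6*h*m + 36*h + m^2 + 6*m)/(m^2 + 7*m + 12)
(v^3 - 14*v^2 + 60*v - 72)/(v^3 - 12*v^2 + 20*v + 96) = (v^2 - 8*v + 12)/(v^2 - 6*v - 16)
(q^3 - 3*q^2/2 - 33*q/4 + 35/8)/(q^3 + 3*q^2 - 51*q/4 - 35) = (q - 1/2)/(q + 4)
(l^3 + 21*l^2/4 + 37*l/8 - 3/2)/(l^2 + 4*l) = l + 5/4 - 3/(8*l)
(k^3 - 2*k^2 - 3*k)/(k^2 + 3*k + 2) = k*(k - 3)/(k + 2)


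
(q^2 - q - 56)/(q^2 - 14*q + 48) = (q + 7)/(q - 6)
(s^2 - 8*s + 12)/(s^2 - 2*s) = (s - 6)/s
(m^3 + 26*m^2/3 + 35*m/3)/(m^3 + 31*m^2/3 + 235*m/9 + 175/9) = 3*m/(3*m + 5)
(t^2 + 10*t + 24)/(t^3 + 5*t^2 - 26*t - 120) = 1/(t - 5)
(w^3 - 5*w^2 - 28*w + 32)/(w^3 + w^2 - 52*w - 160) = (w - 1)/(w + 5)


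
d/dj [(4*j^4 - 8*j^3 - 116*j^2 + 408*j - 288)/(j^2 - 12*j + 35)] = 8*(j^5 - 19*j^4 + 94*j^3 + 18*j^2 - 943*j + 1353)/(j^4 - 24*j^3 + 214*j^2 - 840*j + 1225)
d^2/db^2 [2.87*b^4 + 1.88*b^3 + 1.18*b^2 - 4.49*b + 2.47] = 34.44*b^2 + 11.28*b + 2.36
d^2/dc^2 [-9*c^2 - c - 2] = -18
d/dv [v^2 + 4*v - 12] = 2*v + 4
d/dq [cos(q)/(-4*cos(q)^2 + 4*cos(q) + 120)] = (sin(q)^2 - 31)*sin(q)/(4*(sin(q)^2 + cos(q) + 29)^2)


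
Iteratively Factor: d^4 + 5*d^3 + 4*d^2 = (d + 4)*(d^3 + d^2) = (d + 1)*(d + 4)*(d^2) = d*(d + 1)*(d + 4)*(d)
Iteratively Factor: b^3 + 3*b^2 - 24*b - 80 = (b - 5)*(b^2 + 8*b + 16) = (b - 5)*(b + 4)*(b + 4)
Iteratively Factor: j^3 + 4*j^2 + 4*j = (j + 2)*(j^2 + 2*j) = (j + 2)^2*(j)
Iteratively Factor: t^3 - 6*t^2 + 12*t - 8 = (t - 2)*(t^2 - 4*t + 4) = (t - 2)^2*(t - 2)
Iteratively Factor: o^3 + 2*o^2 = (o + 2)*(o^2) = o*(o + 2)*(o)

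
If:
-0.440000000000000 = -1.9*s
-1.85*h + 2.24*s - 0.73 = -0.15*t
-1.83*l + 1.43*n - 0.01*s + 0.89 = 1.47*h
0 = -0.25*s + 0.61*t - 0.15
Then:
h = -0.09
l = 0.781420765027322*n + 0.554607531051894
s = 0.23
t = 0.34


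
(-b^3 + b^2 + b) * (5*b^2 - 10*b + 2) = -5*b^5 + 15*b^4 - 7*b^3 - 8*b^2 + 2*b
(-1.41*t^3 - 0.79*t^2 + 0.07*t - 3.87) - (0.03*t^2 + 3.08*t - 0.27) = -1.41*t^3 - 0.82*t^2 - 3.01*t - 3.6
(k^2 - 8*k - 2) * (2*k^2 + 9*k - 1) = 2*k^4 - 7*k^3 - 77*k^2 - 10*k + 2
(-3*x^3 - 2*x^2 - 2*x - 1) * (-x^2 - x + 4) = 3*x^5 + 5*x^4 - 8*x^3 - 5*x^2 - 7*x - 4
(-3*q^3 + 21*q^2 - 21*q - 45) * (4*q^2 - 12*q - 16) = -12*q^5 + 120*q^4 - 288*q^3 - 264*q^2 + 876*q + 720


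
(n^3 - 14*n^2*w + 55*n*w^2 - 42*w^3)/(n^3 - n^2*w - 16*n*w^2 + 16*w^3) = (-n^2 + 13*n*w - 42*w^2)/(-n^2 + 16*w^2)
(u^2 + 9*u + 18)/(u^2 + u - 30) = (u + 3)/(u - 5)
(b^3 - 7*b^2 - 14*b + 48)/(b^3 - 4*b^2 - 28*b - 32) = (b^2 + b - 6)/(b^2 + 4*b + 4)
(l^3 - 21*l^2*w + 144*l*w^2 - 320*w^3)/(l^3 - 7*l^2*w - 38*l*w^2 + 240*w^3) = (l - 8*w)/(l + 6*w)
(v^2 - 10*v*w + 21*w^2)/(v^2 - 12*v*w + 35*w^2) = (v - 3*w)/(v - 5*w)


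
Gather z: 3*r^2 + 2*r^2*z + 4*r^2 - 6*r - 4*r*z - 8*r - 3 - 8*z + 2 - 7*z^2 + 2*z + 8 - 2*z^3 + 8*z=7*r^2 - 14*r - 2*z^3 - 7*z^2 + z*(2*r^2 - 4*r + 2) + 7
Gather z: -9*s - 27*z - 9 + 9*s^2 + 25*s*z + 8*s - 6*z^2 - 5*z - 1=9*s^2 - s - 6*z^2 + z*(25*s - 32) - 10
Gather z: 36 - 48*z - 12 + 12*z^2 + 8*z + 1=12*z^2 - 40*z + 25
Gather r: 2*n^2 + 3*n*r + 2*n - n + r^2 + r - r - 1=2*n^2 + 3*n*r + n + r^2 - 1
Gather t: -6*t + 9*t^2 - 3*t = 9*t^2 - 9*t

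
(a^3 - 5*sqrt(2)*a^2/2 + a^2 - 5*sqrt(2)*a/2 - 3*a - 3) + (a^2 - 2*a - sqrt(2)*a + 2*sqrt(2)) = a^3 - 5*sqrt(2)*a^2/2 + 2*a^2 - 5*a - 7*sqrt(2)*a/2 - 3 + 2*sqrt(2)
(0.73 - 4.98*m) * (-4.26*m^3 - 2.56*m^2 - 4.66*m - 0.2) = 21.2148*m^4 + 9.639*m^3 + 21.338*m^2 - 2.4058*m - 0.146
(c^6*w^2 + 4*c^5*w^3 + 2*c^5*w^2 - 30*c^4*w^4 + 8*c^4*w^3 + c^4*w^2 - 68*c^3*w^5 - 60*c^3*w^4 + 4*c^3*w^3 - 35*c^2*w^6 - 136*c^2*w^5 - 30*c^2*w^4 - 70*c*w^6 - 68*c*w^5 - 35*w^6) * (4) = 4*c^6*w^2 + 16*c^5*w^3 + 8*c^5*w^2 - 120*c^4*w^4 + 32*c^4*w^3 + 4*c^4*w^2 - 272*c^3*w^5 - 240*c^3*w^4 + 16*c^3*w^3 - 140*c^2*w^6 - 544*c^2*w^5 - 120*c^2*w^4 - 280*c*w^6 - 272*c*w^5 - 140*w^6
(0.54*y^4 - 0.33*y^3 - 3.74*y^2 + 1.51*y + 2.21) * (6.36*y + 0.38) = 3.4344*y^5 - 1.8936*y^4 - 23.9118*y^3 + 8.1824*y^2 + 14.6294*y + 0.8398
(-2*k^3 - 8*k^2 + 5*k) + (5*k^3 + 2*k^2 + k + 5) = 3*k^3 - 6*k^2 + 6*k + 5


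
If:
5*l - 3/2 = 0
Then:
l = 3/10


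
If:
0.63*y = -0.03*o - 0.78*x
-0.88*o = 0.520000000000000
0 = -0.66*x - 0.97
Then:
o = -0.59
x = -1.47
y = 1.85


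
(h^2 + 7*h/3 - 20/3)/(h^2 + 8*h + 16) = (h - 5/3)/(h + 4)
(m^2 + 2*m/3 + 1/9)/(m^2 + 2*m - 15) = (9*m^2 + 6*m + 1)/(9*(m^2 + 2*m - 15))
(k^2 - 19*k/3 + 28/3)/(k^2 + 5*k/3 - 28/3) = (k - 4)/(k + 4)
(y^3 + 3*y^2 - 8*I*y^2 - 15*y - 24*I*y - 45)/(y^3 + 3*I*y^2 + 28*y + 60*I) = (y^2 + 3*y*(1 - I) - 9*I)/(y^2 + 8*I*y - 12)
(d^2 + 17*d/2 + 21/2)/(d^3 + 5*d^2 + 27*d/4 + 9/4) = 2*(d + 7)/(2*d^2 + 7*d + 3)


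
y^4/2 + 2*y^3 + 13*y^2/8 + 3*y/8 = y*(y/2 + 1/4)*(y + 1/2)*(y + 3)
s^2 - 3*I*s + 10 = (s - 5*I)*(s + 2*I)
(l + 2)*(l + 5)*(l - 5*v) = l^3 - 5*l^2*v + 7*l^2 - 35*l*v + 10*l - 50*v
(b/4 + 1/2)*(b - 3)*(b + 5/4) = b^3/4 + b^2/16 - 29*b/16 - 15/8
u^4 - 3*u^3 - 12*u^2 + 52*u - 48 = (u - 3)*(u - 2)^2*(u + 4)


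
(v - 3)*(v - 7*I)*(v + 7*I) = v^3 - 3*v^2 + 49*v - 147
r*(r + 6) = r^2 + 6*r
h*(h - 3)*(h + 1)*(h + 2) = h^4 - 7*h^2 - 6*h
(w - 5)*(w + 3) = w^2 - 2*w - 15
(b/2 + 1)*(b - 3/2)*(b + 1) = b^3/2 + 3*b^2/4 - 5*b/4 - 3/2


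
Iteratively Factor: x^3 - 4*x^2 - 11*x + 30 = (x - 5)*(x^2 + x - 6) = (x - 5)*(x - 2)*(x + 3)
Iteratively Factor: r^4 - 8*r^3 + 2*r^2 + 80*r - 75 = (r - 5)*(r^3 - 3*r^2 - 13*r + 15) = (r - 5)*(r - 1)*(r^2 - 2*r - 15) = (r - 5)^2*(r - 1)*(r + 3)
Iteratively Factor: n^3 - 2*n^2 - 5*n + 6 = (n - 1)*(n^2 - n - 6) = (n - 1)*(n + 2)*(n - 3)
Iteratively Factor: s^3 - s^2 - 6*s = (s + 2)*(s^2 - 3*s) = s*(s + 2)*(s - 3)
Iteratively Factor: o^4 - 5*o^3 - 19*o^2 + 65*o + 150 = (o + 3)*(o^3 - 8*o^2 + 5*o + 50) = (o - 5)*(o + 3)*(o^2 - 3*o - 10) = (o - 5)*(o + 2)*(o + 3)*(o - 5)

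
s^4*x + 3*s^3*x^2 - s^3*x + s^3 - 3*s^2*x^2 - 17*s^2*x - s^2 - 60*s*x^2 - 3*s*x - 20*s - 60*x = (s - 5)*(s + 4)*(s + 3*x)*(s*x + 1)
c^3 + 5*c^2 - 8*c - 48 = (c - 3)*(c + 4)^2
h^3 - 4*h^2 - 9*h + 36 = (h - 4)*(h - 3)*(h + 3)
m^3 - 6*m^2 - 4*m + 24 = (m - 6)*(m - 2)*(m + 2)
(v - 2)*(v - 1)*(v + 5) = v^3 + 2*v^2 - 13*v + 10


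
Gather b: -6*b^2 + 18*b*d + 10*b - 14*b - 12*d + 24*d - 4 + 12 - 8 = -6*b^2 + b*(18*d - 4) + 12*d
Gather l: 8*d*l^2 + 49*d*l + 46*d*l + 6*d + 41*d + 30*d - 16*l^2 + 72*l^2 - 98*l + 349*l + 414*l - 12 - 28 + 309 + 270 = 77*d + l^2*(8*d + 56) + l*(95*d + 665) + 539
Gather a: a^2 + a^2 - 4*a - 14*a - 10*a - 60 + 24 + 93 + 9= 2*a^2 - 28*a + 66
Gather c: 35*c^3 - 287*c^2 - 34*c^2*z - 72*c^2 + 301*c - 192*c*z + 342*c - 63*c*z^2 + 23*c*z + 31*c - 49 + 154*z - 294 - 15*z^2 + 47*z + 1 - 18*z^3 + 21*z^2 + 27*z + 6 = 35*c^3 + c^2*(-34*z - 359) + c*(-63*z^2 - 169*z + 674) - 18*z^3 + 6*z^2 + 228*z - 336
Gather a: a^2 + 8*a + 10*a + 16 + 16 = a^2 + 18*a + 32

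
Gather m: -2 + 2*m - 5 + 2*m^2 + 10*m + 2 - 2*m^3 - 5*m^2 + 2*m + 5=-2*m^3 - 3*m^2 + 14*m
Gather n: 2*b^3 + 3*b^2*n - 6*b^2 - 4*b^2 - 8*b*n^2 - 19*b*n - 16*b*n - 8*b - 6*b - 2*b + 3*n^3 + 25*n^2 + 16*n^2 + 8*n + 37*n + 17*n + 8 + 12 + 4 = 2*b^3 - 10*b^2 - 16*b + 3*n^3 + n^2*(41 - 8*b) + n*(3*b^2 - 35*b + 62) + 24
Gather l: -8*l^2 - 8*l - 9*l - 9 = -8*l^2 - 17*l - 9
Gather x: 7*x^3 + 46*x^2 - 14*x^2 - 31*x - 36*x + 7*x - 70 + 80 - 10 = 7*x^3 + 32*x^2 - 60*x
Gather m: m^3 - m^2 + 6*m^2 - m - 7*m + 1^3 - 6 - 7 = m^3 + 5*m^2 - 8*m - 12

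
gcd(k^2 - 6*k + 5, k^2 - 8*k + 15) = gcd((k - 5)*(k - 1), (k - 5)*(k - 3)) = k - 5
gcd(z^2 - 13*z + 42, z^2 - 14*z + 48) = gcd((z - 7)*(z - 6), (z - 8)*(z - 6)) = z - 6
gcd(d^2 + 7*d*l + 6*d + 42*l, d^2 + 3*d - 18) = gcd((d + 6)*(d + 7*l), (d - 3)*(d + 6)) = d + 6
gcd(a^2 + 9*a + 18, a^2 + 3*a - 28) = 1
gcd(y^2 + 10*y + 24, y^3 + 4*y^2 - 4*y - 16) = y + 4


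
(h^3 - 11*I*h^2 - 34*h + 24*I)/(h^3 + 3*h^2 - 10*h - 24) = (h^3 - 11*I*h^2 - 34*h + 24*I)/(h^3 + 3*h^2 - 10*h - 24)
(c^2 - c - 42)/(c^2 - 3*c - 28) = (c + 6)/(c + 4)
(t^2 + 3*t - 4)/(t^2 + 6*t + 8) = (t - 1)/(t + 2)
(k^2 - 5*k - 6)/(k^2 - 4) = (k^2 - 5*k - 6)/(k^2 - 4)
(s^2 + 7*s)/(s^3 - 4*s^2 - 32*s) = (s + 7)/(s^2 - 4*s - 32)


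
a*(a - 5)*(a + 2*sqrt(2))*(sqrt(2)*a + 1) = sqrt(2)*a^4 - 5*sqrt(2)*a^3 + 5*a^3 - 25*a^2 + 2*sqrt(2)*a^2 - 10*sqrt(2)*a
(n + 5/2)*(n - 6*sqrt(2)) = n^2 - 6*sqrt(2)*n + 5*n/2 - 15*sqrt(2)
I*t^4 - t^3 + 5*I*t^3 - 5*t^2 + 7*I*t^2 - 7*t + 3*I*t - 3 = (t + 1)*(t + 3)*(t + I)*(I*t + I)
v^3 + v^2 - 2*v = v*(v - 1)*(v + 2)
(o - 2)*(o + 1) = o^2 - o - 2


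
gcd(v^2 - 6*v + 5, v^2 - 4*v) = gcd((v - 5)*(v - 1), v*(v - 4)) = 1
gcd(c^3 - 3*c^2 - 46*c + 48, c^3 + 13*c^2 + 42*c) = c + 6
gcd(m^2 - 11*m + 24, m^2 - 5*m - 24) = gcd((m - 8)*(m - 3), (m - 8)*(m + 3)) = m - 8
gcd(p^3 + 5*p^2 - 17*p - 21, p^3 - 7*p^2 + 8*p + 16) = p + 1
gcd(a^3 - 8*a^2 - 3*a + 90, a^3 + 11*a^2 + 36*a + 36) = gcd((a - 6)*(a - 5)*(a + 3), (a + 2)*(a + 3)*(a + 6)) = a + 3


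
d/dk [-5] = 0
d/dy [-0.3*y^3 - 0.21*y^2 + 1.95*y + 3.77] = -0.9*y^2 - 0.42*y + 1.95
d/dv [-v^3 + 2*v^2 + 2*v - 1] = -3*v^2 + 4*v + 2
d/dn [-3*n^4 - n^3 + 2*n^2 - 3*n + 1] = -12*n^3 - 3*n^2 + 4*n - 3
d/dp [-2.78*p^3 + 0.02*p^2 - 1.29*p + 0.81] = -8.34*p^2 + 0.04*p - 1.29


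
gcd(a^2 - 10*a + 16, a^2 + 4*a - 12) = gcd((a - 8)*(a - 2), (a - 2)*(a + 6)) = a - 2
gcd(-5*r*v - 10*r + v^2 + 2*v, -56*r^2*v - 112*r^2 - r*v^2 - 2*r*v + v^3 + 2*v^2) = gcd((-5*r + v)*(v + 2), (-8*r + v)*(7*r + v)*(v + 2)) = v + 2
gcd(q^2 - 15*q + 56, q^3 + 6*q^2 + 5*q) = 1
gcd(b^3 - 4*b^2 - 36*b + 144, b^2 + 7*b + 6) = b + 6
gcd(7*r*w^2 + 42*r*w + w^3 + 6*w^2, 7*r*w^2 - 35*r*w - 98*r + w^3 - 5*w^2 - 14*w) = 7*r + w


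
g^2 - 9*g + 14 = (g - 7)*(g - 2)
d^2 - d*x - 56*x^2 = (d - 8*x)*(d + 7*x)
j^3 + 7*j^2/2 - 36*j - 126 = (j - 6)*(j + 7/2)*(j + 6)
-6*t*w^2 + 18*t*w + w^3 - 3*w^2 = w*(-6*t + w)*(w - 3)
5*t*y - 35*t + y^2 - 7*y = (5*t + y)*(y - 7)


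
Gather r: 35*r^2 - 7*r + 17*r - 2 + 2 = 35*r^2 + 10*r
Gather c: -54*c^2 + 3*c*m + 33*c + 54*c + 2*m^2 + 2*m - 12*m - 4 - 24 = -54*c^2 + c*(3*m + 87) + 2*m^2 - 10*m - 28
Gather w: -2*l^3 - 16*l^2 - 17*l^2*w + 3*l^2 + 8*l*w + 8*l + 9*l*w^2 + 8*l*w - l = -2*l^3 - 13*l^2 + 9*l*w^2 + 7*l + w*(-17*l^2 + 16*l)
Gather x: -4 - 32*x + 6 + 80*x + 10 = 48*x + 12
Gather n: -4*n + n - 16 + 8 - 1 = -3*n - 9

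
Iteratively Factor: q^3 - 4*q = (q + 2)*(q^2 - 2*q) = (q - 2)*(q + 2)*(q)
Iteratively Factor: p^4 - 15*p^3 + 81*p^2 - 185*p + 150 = (p - 5)*(p^3 - 10*p^2 + 31*p - 30) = (p - 5)*(p - 3)*(p^2 - 7*p + 10) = (p - 5)*(p - 3)*(p - 2)*(p - 5)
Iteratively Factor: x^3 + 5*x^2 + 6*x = (x + 3)*(x^2 + 2*x) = (x + 2)*(x + 3)*(x)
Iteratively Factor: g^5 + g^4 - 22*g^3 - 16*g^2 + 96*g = (g + 4)*(g^4 - 3*g^3 - 10*g^2 + 24*g) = (g - 4)*(g + 4)*(g^3 + g^2 - 6*g) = g*(g - 4)*(g + 4)*(g^2 + g - 6) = g*(g - 4)*(g + 3)*(g + 4)*(g - 2)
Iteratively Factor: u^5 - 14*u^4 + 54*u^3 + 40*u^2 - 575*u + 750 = (u - 5)*(u^4 - 9*u^3 + 9*u^2 + 85*u - 150) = (u - 5)^2*(u^3 - 4*u^2 - 11*u + 30) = (u - 5)^2*(u + 3)*(u^2 - 7*u + 10) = (u - 5)^2*(u - 2)*(u + 3)*(u - 5)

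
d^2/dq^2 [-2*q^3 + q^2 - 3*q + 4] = 2 - 12*q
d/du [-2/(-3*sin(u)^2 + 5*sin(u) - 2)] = 2*(5 - 6*sin(u))*cos(u)/(3*sin(u)^2 - 5*sin(u) + 2)^2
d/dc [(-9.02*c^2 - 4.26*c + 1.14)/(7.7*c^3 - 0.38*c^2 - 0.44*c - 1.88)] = (69.454*c^4 + 65.604*c^3 - 23.984*c^2 + 34.7816*c + 8.5104)/(59.29*c^6 - 5.852*c^5 - 6.6316*c^4 - 28.6176*c^3 + 1.6224*c^2 + 1.6544*c + 3.5344)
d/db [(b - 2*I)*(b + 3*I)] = 2*b + I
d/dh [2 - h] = -1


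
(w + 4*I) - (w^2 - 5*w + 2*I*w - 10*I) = -w^2 + 6*w - 2*I*w + 14*I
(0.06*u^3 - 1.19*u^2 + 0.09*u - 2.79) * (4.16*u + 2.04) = 0.2496*u^4 - 4.828*u^3 - 2.0532*u^2 - 11.4228*u - 5.6916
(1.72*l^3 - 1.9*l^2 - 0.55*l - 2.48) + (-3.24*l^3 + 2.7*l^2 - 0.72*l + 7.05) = -1.52*l^3 + 0.8*l^2 - 1.27*l + 4.57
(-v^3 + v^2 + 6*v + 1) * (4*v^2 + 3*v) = -4*v^5 + v^4 + 27*v^3 + 22*v^2 + 3*v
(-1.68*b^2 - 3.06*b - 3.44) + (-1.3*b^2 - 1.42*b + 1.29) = -2.98*b^2 - 4.48*b - 2.15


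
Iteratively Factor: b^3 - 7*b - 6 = (b + 1)*(b^2 - b - 6) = (b - 3)*(b + 1)*(b + 2)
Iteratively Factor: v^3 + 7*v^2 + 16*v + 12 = (v + 2)*(v^2 + 5*v + 6) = (v + 2)*(v + 3)*(v + 2)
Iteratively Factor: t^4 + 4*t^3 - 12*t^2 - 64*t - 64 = (t + 2)*(t^3 + 2*t^2 - 16*t - 32) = (t + 2)^2*(t^2 - 16) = (t - 4)*(t + 2)^2*(t + 4)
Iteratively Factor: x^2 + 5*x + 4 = (x + 1)*(x + 4)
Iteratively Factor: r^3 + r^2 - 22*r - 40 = (r + 4)*(r^2 - 3*r - 10) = (r - 5)*(r + 4)*(r + 2)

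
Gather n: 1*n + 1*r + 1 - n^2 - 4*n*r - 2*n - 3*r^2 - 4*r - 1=-n^2 + n*(-4*r - 1) - 3*r^2 - 3*r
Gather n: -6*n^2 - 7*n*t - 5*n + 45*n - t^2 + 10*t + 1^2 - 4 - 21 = -6*n^2 + n*(40 - 7*t) - t^2 + 10*t - 24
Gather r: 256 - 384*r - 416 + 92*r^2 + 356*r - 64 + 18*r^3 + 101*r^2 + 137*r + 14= 18*r^3 + 193*r^2 + 109*r - 210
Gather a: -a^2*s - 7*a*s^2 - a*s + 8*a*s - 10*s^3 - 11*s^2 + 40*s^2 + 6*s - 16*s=-a^2*s + a*(-7*s^2 + 7*s) - 10*s^3 + 29*s^2 - 10*s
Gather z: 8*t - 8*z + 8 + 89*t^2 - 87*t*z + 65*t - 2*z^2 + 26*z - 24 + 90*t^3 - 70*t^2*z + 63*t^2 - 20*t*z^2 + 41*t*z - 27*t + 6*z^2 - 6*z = 90*t^3 + 152*t^2 + 46*t + z^2*(4 - 20*t) + z*(-70*t^2 - 46*t + 12) - 16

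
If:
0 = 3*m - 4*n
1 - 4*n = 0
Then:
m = 1/3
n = 1/4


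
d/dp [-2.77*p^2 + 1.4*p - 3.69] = 1.4 - 5.54*p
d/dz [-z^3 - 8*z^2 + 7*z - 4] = -3*z^2 - 16*z + 7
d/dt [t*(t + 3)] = 2*t + 3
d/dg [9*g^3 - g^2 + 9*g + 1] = 27*g^2 - 2*g + 9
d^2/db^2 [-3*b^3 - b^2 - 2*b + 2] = -18*b - 2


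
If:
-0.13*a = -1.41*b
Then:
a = 10.8461538461538*b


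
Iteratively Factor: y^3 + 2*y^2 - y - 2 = (y - 1)*(y^2 + 3*y + 2) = (y - 1)*(y + 1)*(y + 2)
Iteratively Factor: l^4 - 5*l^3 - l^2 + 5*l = (l - 1)*(l^3 - 4*l^2 - 5*l) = (l - 1)*(l + 1)*(l^2 - 5*l) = l*(l - 1)*(l + 1)*(l - 5)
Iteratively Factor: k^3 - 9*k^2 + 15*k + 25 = (k + 1)*(k^2 - 10*k + 25) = (k - 5)*(k + 1)*(k - 5)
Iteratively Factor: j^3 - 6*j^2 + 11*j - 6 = (j - 3)*(j^2 - 3*j + 2) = (j - 3)*(j - 2)*(j - 1)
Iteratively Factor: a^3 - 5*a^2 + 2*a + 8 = (a - 2)*(a^2 - 3*a - 4) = (a - 4)*(a - 2)*(a + 1)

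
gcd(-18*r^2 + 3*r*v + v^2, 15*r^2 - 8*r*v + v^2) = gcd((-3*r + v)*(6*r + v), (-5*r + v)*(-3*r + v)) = 3*r - v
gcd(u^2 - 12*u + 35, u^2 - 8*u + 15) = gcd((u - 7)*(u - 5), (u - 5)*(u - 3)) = u - 5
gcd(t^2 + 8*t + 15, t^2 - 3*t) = 1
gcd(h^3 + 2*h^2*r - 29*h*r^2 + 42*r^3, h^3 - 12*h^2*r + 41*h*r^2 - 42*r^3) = h^2 - 5*h*r + 6*r^2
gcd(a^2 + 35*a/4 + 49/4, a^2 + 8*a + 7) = a + 7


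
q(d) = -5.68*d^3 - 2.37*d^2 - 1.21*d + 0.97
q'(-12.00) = -2398.09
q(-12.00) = 9489.25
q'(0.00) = -1.21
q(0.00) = 0.97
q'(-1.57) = -35.77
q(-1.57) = 19.01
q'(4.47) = -362.87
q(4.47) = -559.10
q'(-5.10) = -420.25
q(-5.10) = 698.95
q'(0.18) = -2.62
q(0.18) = 0.64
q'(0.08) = -1.70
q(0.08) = 0.86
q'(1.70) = -58.51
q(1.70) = -35.84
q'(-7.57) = -941.80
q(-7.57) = 2338.29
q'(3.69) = -250.72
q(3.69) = -321.15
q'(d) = -17.04*d^2 - 4.74*d - 1.21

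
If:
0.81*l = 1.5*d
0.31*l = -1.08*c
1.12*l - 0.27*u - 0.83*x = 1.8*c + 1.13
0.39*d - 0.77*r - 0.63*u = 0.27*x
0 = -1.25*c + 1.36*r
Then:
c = -0.140491755641202*x - 0.222257957424381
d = 0.264305780290158*x + 0.41813174441903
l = 0.489455148685477*x + 0.774318045220425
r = -0.129128451876105*x - 0.204281210867998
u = 0.508520496336158 - 0.107129901178155*x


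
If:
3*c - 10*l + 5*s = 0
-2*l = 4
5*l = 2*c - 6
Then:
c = -2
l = -2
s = -14/5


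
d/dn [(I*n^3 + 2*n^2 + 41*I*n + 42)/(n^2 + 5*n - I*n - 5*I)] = (I*n^2 + 10*I*n + 5 - 42*I)/(n^2 + 10*n + 25)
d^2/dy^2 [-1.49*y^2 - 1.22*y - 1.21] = -2.98000000000000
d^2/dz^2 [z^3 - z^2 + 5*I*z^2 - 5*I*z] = 6*z - 2 + 10*I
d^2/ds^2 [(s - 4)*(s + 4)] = 2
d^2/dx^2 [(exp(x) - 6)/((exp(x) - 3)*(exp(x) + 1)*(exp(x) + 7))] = (4*exp(6*x) - 39*exp(5*x) - 237*exp(4*x) - 38*exp(3*x) + 1026*exp(2*x) - 4611*exp(x) + 2583)*exp(x)/(exp(9*x) + 15*exp(8*x) + 24*exp(7*x) - 448*exp(6*x) - 1038*exp(5*x) + 4902*exp(4*x) + 7120*exp(3*x) - 11592*exp(2*x) - 22491*exp(x) - 9261)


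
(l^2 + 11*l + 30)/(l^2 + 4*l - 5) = (l + 6)/(l - 1)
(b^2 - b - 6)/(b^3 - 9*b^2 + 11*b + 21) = (b + 2)/(b^2 - 6*b - 7)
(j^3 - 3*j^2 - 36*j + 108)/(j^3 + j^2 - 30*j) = (j^2 - 9*j + 18)/(j*(j - 5))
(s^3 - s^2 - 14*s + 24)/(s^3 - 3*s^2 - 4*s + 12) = (s + 4)/(s + 2)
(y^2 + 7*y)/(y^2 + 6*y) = (y + 7)/(y + 6)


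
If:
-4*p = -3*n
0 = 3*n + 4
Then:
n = -4/3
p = -1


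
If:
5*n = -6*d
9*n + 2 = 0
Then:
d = 5/27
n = -2/9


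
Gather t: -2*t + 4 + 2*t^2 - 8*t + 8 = 2*t^2 - 10*t + 12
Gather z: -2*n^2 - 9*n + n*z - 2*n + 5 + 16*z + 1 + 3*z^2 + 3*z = -2*n^2 - 11*n + 3*z^2 + z*(n + 19) + 6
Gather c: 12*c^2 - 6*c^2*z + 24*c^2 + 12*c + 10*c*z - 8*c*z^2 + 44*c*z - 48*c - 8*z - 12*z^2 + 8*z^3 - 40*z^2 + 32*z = c^2*(36 - 6*z) + c*(-8*z^2 + 54*z - 36) + 8*z^3 - 52*z^2 + 24*z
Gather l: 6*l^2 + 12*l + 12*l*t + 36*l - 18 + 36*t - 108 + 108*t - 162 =6*l^2 + l*(12*t + 48) + 144*t - 288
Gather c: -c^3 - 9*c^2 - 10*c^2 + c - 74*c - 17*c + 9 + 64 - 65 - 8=-c^3 - 19*c^2 - 90*c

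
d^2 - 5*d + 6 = (d - 3)*(d - 2)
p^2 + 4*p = p*(p + 4)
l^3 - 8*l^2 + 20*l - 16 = (l - 4)*(l - 2)^2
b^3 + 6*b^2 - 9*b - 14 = (b - 2)*(b + 1)*(b + 7)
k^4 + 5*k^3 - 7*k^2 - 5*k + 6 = (k - 1)^2*(k + 1)*(k + 6)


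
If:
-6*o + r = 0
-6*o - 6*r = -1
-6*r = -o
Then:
No Solution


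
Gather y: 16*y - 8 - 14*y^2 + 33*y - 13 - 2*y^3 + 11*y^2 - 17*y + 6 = -2*y^3 - 3*y^2 + 32*y - 15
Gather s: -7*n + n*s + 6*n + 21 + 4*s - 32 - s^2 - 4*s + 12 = n*s - n - s^2 + 1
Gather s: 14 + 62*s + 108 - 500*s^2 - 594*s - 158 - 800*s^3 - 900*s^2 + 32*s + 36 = -800*s^3 - 1400*s^2 - 500*s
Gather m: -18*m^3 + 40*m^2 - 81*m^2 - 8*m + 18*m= -18*m^3 - 41*m^2 + 10*m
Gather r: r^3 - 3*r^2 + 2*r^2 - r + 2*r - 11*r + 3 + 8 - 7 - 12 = r^3 - r^2 - 10*r - 8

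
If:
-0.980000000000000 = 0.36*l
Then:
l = -2.72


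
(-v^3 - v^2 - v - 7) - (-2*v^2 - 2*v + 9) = -v^3 + v^2 + v - 16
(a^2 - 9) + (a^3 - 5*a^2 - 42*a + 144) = a^3 - 4*a^2 - 42*a + 135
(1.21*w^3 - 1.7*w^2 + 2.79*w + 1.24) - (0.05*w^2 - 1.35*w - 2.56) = 1.21*w^3 - 1.75*w^2 + 4.14*w + 3.8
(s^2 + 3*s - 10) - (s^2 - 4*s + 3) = 7*s - 13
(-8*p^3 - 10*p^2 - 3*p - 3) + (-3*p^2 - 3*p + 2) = -8*p^3 - 13*p^2 - 6*p - 1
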